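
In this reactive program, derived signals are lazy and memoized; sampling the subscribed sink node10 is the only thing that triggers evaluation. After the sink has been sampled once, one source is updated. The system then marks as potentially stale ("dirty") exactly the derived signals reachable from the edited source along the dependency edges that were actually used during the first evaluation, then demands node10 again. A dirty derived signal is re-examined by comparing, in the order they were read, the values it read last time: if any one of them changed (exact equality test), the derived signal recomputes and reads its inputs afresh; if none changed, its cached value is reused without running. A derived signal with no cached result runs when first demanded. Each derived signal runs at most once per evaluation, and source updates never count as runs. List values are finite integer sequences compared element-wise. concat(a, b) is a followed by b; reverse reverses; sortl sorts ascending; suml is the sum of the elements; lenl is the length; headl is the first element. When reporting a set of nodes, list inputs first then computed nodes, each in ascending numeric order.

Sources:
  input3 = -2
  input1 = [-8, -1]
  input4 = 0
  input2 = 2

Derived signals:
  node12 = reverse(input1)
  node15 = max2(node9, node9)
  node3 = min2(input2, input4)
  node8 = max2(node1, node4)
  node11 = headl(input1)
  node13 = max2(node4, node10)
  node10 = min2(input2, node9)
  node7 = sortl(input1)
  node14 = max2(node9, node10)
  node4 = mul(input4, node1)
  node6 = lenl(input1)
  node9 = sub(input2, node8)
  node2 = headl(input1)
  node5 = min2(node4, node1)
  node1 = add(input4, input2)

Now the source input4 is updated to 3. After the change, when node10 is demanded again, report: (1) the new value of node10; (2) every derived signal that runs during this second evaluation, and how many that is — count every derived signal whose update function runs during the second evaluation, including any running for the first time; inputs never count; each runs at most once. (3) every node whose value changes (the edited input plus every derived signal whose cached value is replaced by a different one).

Demanding node10 again yields -13.
5 derived signals run: node1, node4, node8, node9, node10.
The nodes whose values change: input4, node1, node4, node8, node9, node10.

First demand of the output computes:
  node1 = add(0, 2) = 2
  node4 = mul(0, 2) = 0
  node8 = max2(2, 0) = 2
  node9 = sub(2, 2) = 0
  node10 = min2(2, 0) = 0

After the edit, cleaning proceeds:
  node1: a read changed (input4 0->3) — executes, giving 5.
  node4: a read changed (input4 0->3; node1 2->5) — executes, giving 15.
  node8: a read changed (node1 2->5; node4 0->15) — executes, giving 15.
  node9: a read changed (node8 2->15) — executes, giving -13.
  node10: a read changed (node9 0->-13) — executes, giving -13.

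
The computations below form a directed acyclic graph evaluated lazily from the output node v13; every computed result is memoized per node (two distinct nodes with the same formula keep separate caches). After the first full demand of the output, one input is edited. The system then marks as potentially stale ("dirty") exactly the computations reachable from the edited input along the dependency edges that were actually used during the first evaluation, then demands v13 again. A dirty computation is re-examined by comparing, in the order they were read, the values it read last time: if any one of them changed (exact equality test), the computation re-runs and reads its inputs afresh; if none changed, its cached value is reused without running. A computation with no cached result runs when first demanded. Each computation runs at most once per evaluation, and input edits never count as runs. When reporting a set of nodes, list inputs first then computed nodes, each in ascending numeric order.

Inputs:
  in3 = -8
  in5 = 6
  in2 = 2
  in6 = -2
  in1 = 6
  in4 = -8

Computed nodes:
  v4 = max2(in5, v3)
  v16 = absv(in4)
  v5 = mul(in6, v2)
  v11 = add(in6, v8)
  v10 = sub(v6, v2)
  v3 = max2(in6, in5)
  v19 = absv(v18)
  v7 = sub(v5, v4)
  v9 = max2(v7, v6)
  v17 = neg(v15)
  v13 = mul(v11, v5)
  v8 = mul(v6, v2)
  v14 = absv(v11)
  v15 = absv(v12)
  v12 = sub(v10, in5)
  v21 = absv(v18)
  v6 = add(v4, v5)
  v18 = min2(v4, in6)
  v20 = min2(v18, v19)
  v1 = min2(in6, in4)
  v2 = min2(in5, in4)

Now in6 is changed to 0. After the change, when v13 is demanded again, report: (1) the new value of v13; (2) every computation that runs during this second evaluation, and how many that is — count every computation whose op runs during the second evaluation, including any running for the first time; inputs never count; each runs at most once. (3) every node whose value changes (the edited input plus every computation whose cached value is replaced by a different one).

Demanding v13 again yields 0.
6 computations run: v3, v5, v6, v8, v11, v13.
The nodes whose values change: in6, v5, v6, v8, v11, v13.
Note where the cutoff bites: v4 is checked, finds nothing changed, and keeps its cache.

First demand of the output computes:
  v2 = min2(6, -8) = -8
  v3 = max2(-2, 6) = 6
  v4 = max2(6, 6) = 6
  v5 = mul(-2, -8) = 16
  v6 = add(6, 16) = 22
  v8 = mul(22, -8) = -176
  v11 = add(-2, -176) = -178
  v13 = mul(-178, 16) = -2848

After the edit, cleaning proceeds:
  v3: a read changed (in6 -2->0) — executes, giving 6 — identical to its old value.
  v4: dirty, but its reads are unchanged (in5 unchanged, v3 unchanged); cached 6 stands.
  v5: a read changed (in6 -2->0) — executes, giving 0.
  v6: a read changed (v5 16->0) — executes, giving 6.
  v8: a read changed (v6 22->6) — executes, giving -48.
  v11: a read changed (in6 -2->0; v8 -176->-48) — executes, giving -48.
  v13: a read changed (v11 -178->-48; v5 16->0) — executes, giving 0.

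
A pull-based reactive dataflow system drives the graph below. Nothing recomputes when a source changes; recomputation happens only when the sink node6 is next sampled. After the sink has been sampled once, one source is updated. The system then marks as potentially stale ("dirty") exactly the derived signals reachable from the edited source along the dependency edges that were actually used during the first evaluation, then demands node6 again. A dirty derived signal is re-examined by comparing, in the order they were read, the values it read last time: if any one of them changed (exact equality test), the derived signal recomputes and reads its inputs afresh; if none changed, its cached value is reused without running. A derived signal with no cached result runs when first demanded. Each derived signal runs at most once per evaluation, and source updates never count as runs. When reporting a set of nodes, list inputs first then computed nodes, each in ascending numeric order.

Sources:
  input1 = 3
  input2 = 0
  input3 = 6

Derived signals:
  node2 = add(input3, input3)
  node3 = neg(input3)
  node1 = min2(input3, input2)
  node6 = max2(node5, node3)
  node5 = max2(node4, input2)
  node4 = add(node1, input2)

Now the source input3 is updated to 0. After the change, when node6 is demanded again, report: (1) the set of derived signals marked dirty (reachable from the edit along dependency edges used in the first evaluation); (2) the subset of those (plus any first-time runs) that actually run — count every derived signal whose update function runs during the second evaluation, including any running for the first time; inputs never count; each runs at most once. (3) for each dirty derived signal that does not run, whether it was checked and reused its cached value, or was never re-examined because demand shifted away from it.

First evaluation (everything demanded from the output):
  node1 = min2(6, 0) = 0
  node3 = neg(6) = -6
  node4 = add(0, 0) = 0
  node5 = max2(0, 0) = 0
  node6 = max2(0, -6) = 0

Propagation after the edit:
  node1: runs — input3 6->0; result 0 (same value as before).
  node3: runs — input3 6->0; result 0.
  node4: checked — values it read are unchanged (node1 unchanged, input2 unchanged); reused cached 0 without running.
  node5: checked — values it read are unchanged (node4 unchanged, input2 unchanged); reused cached 0 without running.
  node6: runs — node3 -6->0; result 0 (same value as before).

Key observation: the cutoff stops propagation at node4 — its inputs' values are unchanged, so it reuses its cache.

Marked dirty: node1, node3, node4, node5, node6.
Derived signals that run: node1, node3, node6 — 3 in total.
Checked but reused from cache: node4, node5.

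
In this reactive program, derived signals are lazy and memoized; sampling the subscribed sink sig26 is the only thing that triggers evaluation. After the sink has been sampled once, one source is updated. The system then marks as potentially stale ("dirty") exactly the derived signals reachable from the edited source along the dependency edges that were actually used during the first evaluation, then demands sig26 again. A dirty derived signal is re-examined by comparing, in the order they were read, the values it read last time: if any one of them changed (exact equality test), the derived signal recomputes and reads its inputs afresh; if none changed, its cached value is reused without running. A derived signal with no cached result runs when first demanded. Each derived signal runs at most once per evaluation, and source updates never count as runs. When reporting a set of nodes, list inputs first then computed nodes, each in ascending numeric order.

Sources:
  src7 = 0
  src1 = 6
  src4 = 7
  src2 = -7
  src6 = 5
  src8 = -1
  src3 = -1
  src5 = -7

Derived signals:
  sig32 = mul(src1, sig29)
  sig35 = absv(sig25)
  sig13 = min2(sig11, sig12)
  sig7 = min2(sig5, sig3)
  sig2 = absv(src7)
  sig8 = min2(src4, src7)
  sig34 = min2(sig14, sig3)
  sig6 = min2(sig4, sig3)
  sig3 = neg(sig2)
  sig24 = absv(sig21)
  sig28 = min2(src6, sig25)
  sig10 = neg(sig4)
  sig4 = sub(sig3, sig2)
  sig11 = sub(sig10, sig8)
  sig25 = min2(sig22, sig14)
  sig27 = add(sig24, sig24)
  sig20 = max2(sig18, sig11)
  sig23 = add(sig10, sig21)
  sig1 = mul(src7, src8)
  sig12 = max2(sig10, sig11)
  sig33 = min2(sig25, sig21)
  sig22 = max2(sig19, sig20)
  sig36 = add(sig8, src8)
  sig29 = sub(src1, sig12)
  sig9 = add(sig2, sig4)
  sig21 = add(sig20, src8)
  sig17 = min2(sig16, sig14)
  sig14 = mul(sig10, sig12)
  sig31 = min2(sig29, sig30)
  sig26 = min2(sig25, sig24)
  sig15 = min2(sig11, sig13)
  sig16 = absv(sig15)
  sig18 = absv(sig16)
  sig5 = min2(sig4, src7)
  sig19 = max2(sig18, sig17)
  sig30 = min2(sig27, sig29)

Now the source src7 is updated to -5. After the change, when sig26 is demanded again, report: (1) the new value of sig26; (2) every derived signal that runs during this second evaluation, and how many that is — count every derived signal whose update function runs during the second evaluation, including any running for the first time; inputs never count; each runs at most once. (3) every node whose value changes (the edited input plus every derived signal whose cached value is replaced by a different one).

Demanding sig26 again yields 14.
20 derived signals run: sig2, sig3, sig4, sig8, sig10, sig11, sig12, sig13, sig14, sig15, sig16, sig17, sig18, sig19, sig20, sig21, sig22, sig24, sig25, sig26.
The nodes whose values change: src7, sig2, sig3, sig4, sig8, sig10, sig11, sig12, sig13, sig14, sig15, sig16, sig17, sig18, sig19, sig20, sig21, sig22, sig24, sig25, sig26.

First demand of the output computes:
  sig2 = absv(0) = 0
  sig3 = neg(0) = 0
  sig4 = sub(0, 0) = 0
  sig8 = min2(7, 0) = 0
  sig10 = neg(0) = 0
  sig11 = sub(0, 0) = 0
  sig12 = max2(0, 0) = 0
  sig13 = min2(0, 0) = 0
  sig14 = mul(0, 0) = 0
  sig15 = min2(0, 0) = 0
  sig16 = absv(0) = 0
  sig17 = min2(0, 0) = 0
  sig18 = absv(0) = 0
  sig19 = max2(0, 0) = 0
  sig20 = max2(0, 0) = 0
  sig21 = add(0, -1) = -1
  sig22 = max2(0, 0) = 0
  sig24 = absv(-1) = 1
  sig25 = min2(0, 0) = 0
  sig26 = min2(0, 1) = 0

After the edit, cleaning proceeds:
  sig2: a read changed (src7 0->-5) — executes, giving 5.
  sig3: a read changed (sig2 0->5) — executes, giving -5.
  sig4: a read changed (sig3 0->-5; sig2 0->5) — executes, giving -10.
  sig8: a read changed (src7 0->-5) — executes, giving -5.
  sig10: a read changed (sig4 0->-10) — executes, giving 10.
  sig11: a read changed (sig10 0->10; sig8 0->-5) — executes, giving 15.
  sig12: a read changed (sig10 0->10; sig11 0->15) — executes, giving 15.
  sig13: a read changed (sig11 0->15; sig12 0->15) — executes, giving 15.
  sig14: a read changed (sig10 0->10; sig12 0->15) — executes, giving 150.
  sig15: a read changed (sig11 0->15; sig13 0->15) — executes, giving 15.
  sig16: a read changed (sig15 0->15) — executes, giving 15.
  sig17: a read changed (sig16 0->15; sig14 0->150) — executes, giving 15.
  sig18: a read changed (sig16 0->15) — executes, giving 15.
  sig19: a read changed (sig18 0->15; sig17 0->15) — executes, giving 15.
  sig20: a read changed (sig18 0->15; sig11 0->15) — executes, giving 15.
  sig21: a read changed (sig20 0->15) — executes, giving 14.
  sig22: a read changed (sig19 0->15; sig20 0->15) — executes, giving 15.
  sig24: a read changed (sig21 -1->14) — executes, giving 14.
  sig25: a read changed (sig22 0->15; sig14 0->150) — executes, giving 15.
  sig26: a read changed (sig25 0->15; sig24 1->14) — executes, giving 14.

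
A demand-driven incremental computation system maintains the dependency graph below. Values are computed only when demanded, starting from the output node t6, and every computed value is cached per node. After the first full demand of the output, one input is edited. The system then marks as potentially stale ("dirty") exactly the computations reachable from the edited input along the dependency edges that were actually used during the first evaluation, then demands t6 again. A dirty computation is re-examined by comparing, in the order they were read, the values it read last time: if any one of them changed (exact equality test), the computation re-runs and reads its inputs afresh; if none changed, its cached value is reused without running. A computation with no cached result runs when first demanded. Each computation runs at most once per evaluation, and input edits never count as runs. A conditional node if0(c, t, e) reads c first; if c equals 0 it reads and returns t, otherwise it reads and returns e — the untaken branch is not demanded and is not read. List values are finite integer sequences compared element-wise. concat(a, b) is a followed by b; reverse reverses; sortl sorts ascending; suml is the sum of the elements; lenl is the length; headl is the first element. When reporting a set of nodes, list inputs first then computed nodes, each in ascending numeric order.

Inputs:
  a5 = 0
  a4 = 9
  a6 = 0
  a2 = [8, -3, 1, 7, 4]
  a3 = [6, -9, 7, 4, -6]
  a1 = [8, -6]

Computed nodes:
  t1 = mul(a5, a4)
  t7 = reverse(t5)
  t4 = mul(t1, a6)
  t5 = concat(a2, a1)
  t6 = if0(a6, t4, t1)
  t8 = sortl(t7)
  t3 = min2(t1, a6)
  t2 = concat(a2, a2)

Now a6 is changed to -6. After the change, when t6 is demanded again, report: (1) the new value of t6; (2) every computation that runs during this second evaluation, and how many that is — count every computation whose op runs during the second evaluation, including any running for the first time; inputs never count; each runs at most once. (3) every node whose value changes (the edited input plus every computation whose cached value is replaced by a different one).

First evaluation (everything demanded from the output):
  t1 = mul(0, 9) = 0
  t4 = mul(0, 0) = 0
  t6 = if0(a6=0 -> then branch t4) = 0

Propagation after the edit:
  t4: marked dirty but never re-examined — demand shifted away from it.
  t6: runs — a6 0->-6; result 0 (same value as before).

Key observation: a condition flipped, so demand moved to the other branch — t4 is never re-examined.

New value of t6: 0.
Computations that run: t6 — 1 in total.
Values that change: a6.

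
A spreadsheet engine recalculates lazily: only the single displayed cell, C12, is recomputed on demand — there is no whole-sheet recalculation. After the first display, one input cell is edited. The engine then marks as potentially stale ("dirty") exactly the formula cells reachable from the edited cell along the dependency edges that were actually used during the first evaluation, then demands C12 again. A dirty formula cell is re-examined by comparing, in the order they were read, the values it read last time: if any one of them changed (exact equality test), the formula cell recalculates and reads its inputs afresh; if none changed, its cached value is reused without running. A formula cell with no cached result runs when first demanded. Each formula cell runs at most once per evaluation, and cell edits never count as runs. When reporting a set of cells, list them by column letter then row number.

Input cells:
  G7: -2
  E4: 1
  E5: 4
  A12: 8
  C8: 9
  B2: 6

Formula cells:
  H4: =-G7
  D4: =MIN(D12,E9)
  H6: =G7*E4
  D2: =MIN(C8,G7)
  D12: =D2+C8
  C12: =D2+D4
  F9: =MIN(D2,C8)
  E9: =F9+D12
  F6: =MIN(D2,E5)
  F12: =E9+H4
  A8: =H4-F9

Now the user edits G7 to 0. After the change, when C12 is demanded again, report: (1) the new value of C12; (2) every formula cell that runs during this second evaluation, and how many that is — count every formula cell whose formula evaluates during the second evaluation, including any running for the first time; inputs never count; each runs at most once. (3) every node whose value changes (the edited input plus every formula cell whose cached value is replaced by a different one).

First evaluation (everything demanded from the output):
  D2 = MIN(9, -2) = -2
  D12 = -2 + 9 = 7
  F9 = MIN(-2, 9) = -2
  E9 = -2 + 7 = 5
  D4 = MIN(7, 5) = 5
  C12 = -2 + 5 = 3

Propagation after the edit:
  D2: runs — G7 -2->0; result 0.
  D12: runs — D2 -2->0; result 9.
  F9: runs — D2 -2->0; result 0.
  E9: runs — F9 -2->0; D12 7->9; result 9.
  D4: runs — D12 7->9; E9 5->9; result 9.
  C12: runs — D2 -2->0; D4 5->9; result 9.

New value of C12: 9.
Formula cells that run: C12, D2, D4, D12, E9, F9 — 6 in total.
Values that change: C12, D2, D4, D12, E9, F9, G7.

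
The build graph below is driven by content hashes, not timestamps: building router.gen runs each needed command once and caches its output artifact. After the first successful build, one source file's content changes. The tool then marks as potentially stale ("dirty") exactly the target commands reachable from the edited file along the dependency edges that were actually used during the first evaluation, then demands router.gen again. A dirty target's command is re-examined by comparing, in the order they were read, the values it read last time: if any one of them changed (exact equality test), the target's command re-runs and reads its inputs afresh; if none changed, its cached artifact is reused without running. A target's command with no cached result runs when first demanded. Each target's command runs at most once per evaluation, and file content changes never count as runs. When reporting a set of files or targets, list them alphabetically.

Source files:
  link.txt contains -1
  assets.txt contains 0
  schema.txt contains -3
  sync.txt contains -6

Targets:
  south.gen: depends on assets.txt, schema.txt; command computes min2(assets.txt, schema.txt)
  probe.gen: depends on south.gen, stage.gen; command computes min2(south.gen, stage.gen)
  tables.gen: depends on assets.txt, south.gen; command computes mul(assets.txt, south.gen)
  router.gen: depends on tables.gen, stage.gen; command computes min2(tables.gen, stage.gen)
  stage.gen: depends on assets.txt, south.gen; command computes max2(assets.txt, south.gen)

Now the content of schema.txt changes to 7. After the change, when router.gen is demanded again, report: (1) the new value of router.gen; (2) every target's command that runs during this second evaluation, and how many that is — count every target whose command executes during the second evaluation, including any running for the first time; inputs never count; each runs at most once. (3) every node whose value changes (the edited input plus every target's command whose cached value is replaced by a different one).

Initial pass — values computed on the first demand:
  south.gen = min2(0, -3) = -3
  stage.gen = max2(0, -3) = 0
  tables.gen = mul(0, -3) = 0
  router.gen = min2(0, 0) = 0

Second demand — change propagation:
  south.gen: re-runs because schema.txt -3->7; new result 0.
  stage.gen: re-runs because south.gen -3->0; new result 0 (unchanged).
  tables.gen: re-runs because south.gen -3->0; new result 0 (unchanged).
  router.gen: re-examined; everything it read last time is the same (tables.gen unchanged, stage.gen unchanged) — cache 0 kept, no run.

The important point: at router.gen every value read last time is unchanged, so the dirty flag clears without a run.

router.gen now evaluates to 0.
Run set: south.gen, stage.gen, tables.gen (3 run).
Changed values: schema.txt, south.gen.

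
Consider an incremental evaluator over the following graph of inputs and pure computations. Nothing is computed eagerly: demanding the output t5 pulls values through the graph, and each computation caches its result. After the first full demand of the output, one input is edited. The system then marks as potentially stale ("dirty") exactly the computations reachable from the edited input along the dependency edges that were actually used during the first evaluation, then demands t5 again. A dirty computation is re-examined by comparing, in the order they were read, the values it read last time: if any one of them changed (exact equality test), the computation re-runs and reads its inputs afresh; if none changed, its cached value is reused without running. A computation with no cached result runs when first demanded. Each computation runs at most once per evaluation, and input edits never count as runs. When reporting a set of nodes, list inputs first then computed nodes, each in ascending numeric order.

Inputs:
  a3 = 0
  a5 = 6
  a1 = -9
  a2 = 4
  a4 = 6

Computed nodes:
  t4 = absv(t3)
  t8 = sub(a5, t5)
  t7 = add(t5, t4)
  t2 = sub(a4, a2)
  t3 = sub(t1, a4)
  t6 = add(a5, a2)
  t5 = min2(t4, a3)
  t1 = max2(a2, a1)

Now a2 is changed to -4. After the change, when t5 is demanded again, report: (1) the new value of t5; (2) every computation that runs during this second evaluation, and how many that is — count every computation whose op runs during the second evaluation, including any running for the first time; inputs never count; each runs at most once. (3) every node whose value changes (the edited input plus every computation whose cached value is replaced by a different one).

t5 now evaluates to 0.
Run set: t1, t3, t4, t5 (4 run).
Changed values: a2, t1, t3, t4.

Initial pass — values computed on the first demand:
  t1 = max2(4, -9) = 4
  t3 = sub(4, 6) = -2
  t4 = absv(-2) = 2
  t5 = min2(2, 0) = 0

Second demand — change propagation:
  t1: re-runs because a2 4->-4; new result -4.
  t3: re-runs because t1 4->-4; new result -10.
  t4: re-runs because t3 -2->-10; new result 10.
  t5: re-runs because t4 2->10; new result 0 (unchanged).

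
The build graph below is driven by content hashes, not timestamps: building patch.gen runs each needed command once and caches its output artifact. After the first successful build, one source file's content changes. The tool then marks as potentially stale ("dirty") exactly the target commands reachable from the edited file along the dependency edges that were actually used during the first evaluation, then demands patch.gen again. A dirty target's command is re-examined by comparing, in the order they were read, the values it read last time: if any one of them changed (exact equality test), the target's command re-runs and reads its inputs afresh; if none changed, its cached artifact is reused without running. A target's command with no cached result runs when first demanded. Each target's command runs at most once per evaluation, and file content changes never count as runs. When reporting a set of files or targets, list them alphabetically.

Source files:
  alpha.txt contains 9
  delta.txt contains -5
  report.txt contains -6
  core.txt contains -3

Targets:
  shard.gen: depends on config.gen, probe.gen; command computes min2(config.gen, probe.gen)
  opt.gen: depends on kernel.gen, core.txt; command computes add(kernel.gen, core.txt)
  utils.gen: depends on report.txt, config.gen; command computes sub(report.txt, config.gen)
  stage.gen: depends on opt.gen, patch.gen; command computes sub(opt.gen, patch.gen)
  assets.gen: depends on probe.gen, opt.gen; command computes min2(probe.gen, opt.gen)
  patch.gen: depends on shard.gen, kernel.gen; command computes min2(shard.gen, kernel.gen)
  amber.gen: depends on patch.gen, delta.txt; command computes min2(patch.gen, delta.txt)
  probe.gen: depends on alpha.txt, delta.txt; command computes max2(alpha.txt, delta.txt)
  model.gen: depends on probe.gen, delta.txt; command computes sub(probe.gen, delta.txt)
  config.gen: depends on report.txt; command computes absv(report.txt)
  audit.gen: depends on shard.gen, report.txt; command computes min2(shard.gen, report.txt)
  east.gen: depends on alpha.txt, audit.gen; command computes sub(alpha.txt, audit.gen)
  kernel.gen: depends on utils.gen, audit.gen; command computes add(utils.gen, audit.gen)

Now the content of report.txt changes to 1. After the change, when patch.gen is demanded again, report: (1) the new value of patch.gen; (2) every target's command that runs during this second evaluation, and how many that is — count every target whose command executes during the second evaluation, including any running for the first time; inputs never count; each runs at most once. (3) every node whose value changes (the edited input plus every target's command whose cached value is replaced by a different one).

patch.gen now evaluates to 1.
Run set: audit.gen, config.gen, kernel.gen, patch.gen, shard.gen, utils.gen (6 run).
Changed values: audit.gen, config.gen, kernel.gen, patch.gen, report.txt, shard.gen, utils.gen.

Initial pass — values computed on the first demand:
  config.gen = absv(-6) = 6
  probe.gen = max2(9, -5) = 9
  shard.gen = min2(6, 9) = 6
  audit.gen = min2(6, -6) = -6
  utils.gen = sub(-6, 6) = -12
  kernel.gen = add(-12, -6) = -18
  patch.gen = min2(6, -18) = -18

Second demand — change propagation:
  config.gen: re-runs because report.txt -6->1; new result 1.
  shard.gen: re-runs because config.gen 6->1; new result 1.
  audit.gen: re-runs because shard.gen 6->1; report.txt -6->1; new result 1.
  utils.gen: re-runs because report.txt -6->1; config.gen 6->1; new result 0.
  kernel.gen: re-runs because utils.gen -12->0; audit.gen -6->1; new result 1.
  patch.gen: re-runs because shard.gen 6->1; kernel.gen -18->1; new result 1.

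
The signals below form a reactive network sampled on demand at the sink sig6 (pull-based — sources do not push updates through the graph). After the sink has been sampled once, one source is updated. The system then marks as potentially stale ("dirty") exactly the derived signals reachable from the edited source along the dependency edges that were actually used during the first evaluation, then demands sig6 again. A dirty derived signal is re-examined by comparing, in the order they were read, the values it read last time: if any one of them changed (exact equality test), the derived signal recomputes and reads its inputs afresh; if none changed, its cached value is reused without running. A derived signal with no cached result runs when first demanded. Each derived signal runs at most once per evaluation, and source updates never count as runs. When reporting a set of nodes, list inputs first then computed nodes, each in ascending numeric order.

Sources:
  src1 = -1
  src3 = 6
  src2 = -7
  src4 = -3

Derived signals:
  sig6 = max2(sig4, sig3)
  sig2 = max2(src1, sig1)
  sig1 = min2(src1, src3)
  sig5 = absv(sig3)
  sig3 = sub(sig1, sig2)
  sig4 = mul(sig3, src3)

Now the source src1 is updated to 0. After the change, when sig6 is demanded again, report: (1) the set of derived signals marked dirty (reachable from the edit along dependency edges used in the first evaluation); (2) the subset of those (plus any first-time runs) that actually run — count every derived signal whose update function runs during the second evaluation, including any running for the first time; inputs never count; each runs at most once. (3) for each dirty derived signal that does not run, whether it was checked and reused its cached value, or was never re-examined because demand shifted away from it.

Initial pass — values computed on the first demand:
  sig1 = min2(-1, 6) = -1
  sig2 = max2(-1, -1) = -1
  sig3 = sub(-1, -1) = 0
  sig4 = mul(0, 6) = 0
  sig6 = max2(0, 0) = 0

Second demand — change propagation:
  sig1: re-runs because src1 -1->0; new result 0.
  sig2: re-runs because src1 -1->0; sig1 -1->0; new result 0.
  sig3: re-runs because sig1 -1->0; sig2 -1->0; new result 0 (unchanged).
  sig4: re-examined; everything it read last time is the same (sig3 unchanged, src3 unchanged) — cache 0 kept, no run.
  sig6: re-examined; everything it read last time is the same (sig4 unchanged, sig3 unchanged) — cache 0 kept, no run.

The important point: sig3 recomputes to an identical value, and the output ends up unchanged.

Dirty set: sig1, sig2, sig3, sig4, sig6.
Run set: sig1, sig2, sig3 (3 run).
Re-examined without running (cache reused): sig4, sig6.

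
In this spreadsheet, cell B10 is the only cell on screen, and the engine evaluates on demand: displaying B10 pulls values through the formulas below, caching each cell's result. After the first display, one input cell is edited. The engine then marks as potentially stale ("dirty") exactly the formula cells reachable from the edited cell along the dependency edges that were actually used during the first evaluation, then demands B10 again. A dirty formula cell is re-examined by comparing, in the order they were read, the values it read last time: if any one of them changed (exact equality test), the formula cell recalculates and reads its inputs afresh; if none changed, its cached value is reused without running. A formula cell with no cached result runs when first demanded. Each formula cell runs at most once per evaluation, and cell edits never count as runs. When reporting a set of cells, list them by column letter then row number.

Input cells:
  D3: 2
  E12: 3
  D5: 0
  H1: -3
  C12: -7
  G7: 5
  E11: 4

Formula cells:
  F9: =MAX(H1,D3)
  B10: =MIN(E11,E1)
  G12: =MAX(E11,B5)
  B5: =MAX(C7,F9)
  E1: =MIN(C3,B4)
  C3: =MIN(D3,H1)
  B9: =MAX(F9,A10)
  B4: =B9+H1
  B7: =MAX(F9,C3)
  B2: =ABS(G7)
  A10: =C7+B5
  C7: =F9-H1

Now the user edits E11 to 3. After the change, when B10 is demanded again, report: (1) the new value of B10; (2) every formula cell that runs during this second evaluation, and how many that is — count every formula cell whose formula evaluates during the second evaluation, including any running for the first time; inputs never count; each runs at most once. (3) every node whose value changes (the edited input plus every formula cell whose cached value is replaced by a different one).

Initial pass — values computed on the first demand:
  C3 = MIN(2, -3) = -3
  F9 = MAX(-3, 2) = 2
  C7 = 2 - -3 = 5
  B5 = MAX(5, 2) = 5
  A10 = 5 + 5 = 10
  B9 = MAX(2, 10) = 10
  B4 = 10 + -3 = 7
  E1 = MIN(-3, 7) = -3
  B10 = MIN(4, -3) = -3

Second demand — change propagation:
  B10: re-runs because E11 4->3; new result -3 (unchanged).

B10 now evaluates to -3.
Run set: B10 (1 run).
Changed values: E11.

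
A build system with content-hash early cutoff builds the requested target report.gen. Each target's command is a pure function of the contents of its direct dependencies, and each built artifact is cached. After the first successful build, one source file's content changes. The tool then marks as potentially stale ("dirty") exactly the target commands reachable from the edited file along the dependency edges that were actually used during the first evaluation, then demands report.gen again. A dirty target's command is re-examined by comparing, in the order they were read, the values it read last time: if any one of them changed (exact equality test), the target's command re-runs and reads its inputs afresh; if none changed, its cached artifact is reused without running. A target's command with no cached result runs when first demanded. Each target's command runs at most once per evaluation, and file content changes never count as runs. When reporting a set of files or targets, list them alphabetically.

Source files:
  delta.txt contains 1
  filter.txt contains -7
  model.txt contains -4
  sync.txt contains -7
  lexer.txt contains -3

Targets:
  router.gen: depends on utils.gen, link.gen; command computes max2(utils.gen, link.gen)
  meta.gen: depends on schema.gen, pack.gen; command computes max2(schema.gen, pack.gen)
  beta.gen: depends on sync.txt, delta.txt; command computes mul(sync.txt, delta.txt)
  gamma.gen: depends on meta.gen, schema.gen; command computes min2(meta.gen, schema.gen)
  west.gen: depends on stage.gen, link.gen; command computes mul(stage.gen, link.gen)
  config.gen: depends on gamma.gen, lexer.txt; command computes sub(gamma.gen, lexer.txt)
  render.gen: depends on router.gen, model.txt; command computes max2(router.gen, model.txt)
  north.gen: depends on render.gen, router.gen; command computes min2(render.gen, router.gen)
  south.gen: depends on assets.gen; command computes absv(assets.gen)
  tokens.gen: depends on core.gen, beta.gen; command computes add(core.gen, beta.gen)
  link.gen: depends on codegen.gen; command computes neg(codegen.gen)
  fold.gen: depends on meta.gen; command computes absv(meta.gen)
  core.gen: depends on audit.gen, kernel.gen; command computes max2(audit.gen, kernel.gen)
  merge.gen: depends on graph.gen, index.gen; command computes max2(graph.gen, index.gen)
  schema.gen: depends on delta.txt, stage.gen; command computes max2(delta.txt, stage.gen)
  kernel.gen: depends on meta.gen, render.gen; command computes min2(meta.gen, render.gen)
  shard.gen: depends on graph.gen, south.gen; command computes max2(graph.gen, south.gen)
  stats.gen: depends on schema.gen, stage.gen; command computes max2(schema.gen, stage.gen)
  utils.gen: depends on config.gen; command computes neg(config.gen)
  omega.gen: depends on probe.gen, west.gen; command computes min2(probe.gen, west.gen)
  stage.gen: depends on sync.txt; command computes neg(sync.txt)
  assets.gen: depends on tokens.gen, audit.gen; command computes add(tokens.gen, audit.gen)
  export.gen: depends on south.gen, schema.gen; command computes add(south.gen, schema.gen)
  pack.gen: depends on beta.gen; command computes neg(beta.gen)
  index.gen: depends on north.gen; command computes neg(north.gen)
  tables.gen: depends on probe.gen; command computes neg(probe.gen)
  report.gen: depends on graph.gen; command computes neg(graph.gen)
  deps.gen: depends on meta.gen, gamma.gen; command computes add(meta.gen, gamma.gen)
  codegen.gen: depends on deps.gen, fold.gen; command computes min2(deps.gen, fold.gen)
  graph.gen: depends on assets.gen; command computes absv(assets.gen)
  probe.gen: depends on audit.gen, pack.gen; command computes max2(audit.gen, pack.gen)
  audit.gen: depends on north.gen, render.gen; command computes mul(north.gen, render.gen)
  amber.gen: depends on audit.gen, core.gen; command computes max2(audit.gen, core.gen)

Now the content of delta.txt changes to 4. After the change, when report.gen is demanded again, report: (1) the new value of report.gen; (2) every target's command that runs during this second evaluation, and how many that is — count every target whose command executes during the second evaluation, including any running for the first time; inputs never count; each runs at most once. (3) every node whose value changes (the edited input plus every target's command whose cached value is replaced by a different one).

First evaluation (everything demanded from the output):
  beta.gen = mul(-7, 1) = -7
  pack.gen = neg(-7) = 7
  stage.gen = neg(-7) = 7
  schema.gen = max2(1, 7) = 7
  meta.gen = max2(7, 7) = 7
  fold.gen = absv(7) = 7
  gamma.gen = min2(7, 7) = 7
  config.gen = sub(7, -3) = 10
  deps.gen = add(7, 7) = 14
  codegen.gen = min2(14, 7) = 7
  link.gen = neg(7) = -7
  utils.gen = neg(10) = -10
  router.gen = max2(-10, -7) = -7
  render.gen = max2(-7, -4) = -4
  kernel.gen = min2(7, -4) = -4
  north.gen = min2(-4, -7) = -7
  audit.gen = mul(-7, -4) = 28
  core.gen = max2(28, -4) = 28
  tokens.gen = add(28, -7) = 21
  assets.gen = add(21, 28) = 49
  graph.gen = absv(49) = 49
  report.gen = neg(49) = -49

Propagation after the edit:
  beta.gen: runs — delta.txt 1->4; result -28.
  pack.gen: runs — beta.gen -7->-28; result 28.
  schema.gen: runs — delta.txt 1->4; result 7 (same value as before).
  meta.gen: runs — pack.gen 7->28; result 28.
  fold.gen: runs — meta.gen 7->28; result 28.
  gamma.gen: runs — meta.gen 7->28; result 7 (same value as before).
  config.gen: checked — values it read are unchanged (gamma.gen unchanged, lexer.txt unchanged); reused cached 10 without running.
  deps.gen: runs — meta.gen 7->28; result 35.
  codegen.gen: runs — deps.gen 14->35; fold.gen 7->28; result 28.
  link.gen: runs — codegen.gen 7->28; result -28.
  utils.gen: checked — values it read are unchanged (config.gen unchanged); reused cached -10 without running.
  router.gen: runs — link.gen -7->-28; result -10.
  render.gen: runs — router.gen -7->-10; result -4 (same value as before).
  kernel.gen: runs — meta.gen 7->28; result -4 (same value as before).
  north.gen: runs — router.gen -7->-10; result -10.
  audit.gen: runs — north.gen -7->-10; result 40.
  core.gen: runs — audit.gen 28->40; result 40.
  tokens.gen: runs — core.gen 28->40; beta.gen -7->-28; result 12.
  assets.gen: runs — tokens.gen 21->12; audit.gen 28->40; result 52.
  graph.gen: runs — assets.gen 49->52; result 52.
  report.gen: runs — graph.gen 49->52; result -52.

Key observation: the cutoff stops propagation at config.gen — its inputs' values are unchanged, so it reuses its cache.

New value of report.gen: -52.
Target commands that run: assets.gen, audit.gen, beta.gen, codegen.gen, core.gen, deps.gen, fold.gen, gamma.gen, graph.gen, kernel.gen, link.gen, meta.gen, north.gen, pack.gen, render.gen, report.gen, router.gen, schema.gen, tokens.gen — 19 in total.
Values that change: assets.gen, audit.gen, beta.gen, codegen.gen, core.gen, delta.txt, deps.gen, fold.gen, graph.gen, link.gen, meta.gen, north.gen, pack.gen, report.gen, router.gen, tokens.gen.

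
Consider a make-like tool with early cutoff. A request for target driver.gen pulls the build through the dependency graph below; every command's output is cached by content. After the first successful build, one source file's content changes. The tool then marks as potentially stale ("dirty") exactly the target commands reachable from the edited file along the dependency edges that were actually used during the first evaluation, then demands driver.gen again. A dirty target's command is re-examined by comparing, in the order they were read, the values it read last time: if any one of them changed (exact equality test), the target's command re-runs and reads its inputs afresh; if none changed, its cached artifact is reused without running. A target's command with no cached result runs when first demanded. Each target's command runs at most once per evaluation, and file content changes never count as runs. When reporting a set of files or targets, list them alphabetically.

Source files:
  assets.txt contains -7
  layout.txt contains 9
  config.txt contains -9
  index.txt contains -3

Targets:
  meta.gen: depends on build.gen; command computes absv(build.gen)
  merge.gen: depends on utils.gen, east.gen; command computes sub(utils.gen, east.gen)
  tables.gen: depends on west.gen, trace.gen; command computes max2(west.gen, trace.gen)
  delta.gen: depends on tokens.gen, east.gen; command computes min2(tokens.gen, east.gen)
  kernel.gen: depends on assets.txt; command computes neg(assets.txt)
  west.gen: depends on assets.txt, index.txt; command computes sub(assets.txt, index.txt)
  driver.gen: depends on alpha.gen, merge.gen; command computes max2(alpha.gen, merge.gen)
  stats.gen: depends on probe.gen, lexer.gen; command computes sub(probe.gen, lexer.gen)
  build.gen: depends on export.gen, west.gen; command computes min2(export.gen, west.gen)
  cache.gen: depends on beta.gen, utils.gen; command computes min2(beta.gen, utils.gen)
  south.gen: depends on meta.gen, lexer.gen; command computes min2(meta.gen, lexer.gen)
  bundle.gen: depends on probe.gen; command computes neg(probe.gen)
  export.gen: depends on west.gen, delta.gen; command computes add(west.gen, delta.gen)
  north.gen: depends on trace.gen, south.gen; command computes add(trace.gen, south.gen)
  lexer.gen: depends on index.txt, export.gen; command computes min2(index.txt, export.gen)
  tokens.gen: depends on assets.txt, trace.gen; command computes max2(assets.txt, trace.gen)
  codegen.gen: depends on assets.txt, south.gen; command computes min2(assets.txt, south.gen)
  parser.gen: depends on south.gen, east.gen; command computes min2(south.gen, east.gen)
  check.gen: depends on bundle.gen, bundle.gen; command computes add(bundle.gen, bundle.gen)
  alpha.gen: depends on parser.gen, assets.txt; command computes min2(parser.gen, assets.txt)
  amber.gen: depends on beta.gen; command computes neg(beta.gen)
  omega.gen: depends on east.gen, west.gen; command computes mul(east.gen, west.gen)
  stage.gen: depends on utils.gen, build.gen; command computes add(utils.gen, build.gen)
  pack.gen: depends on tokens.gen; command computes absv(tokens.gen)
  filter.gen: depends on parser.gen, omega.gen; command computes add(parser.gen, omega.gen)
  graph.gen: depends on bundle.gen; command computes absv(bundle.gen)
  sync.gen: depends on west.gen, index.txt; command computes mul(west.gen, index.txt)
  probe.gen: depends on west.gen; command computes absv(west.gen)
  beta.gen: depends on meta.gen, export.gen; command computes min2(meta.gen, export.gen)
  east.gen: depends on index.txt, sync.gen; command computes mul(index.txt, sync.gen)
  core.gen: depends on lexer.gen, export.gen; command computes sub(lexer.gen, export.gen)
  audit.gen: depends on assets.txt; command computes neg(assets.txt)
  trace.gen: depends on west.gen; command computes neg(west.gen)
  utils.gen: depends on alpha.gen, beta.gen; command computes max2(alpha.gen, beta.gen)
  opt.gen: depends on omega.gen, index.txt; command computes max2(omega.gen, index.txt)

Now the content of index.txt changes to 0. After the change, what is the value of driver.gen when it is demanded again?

First demand of the output computes:
  west.gen = sub(-7, -3) = -4
  sync.gen = mul(-4, -3) = 12
  east.gen = mul(-3, 12) = -36
  trace.gen = neg(-4) = 4
  tokens.gen = max2(-7, 4) = 4
  delta.gen = min2(4, -36) = -36
  export.gen = add(-4, -36) = -40
  build.gen = min2(-40, -4) = -40
  lexer.gen = min2(-3, -40) = -40
  meta.gen = absv(-40) = 40
  beta.gen = min2(40, -40) = -40
  south.gen = min2(40, -40) = -40
  parser.gen = min2(-40, -36) = -40
  alpha.gen = min2(-40, -7) = -40
  utils.gen = max2(-40, -40) = -40
  merge.gen = sub(-40, -36) = -4
  driver.gen = max2(-40, -4) = -4

After the edit, cleaning proceeds:
  west.gen: a read changed (index.txt -3->0) — executes, giving -7.
  sync.gen: a read changed (west.gen -4->-7; index.txt -3->0) — executes, giving 0.
  east.gen: a read changed (index.txt -3->0; sync.gen 12->0) — executes, giving 0.
  trace.gen: a read changed (west.gen -4->-7) — executes, giving 7.
  tokens.gen: a read changed (trace.gen 4->7) — executes, giving 7.
  delta.gen: a read changed (tokens.gen 4->7; east.gen -36->0) — executes, giving 0.
  export.gen: a read changed (west.gen -4->-7; delta.gen -36->0) — executes, giving -7.
  build.gen: a read changed (export.gen -40->-7; west.gen -4->-7) — executes, giving -7.
  lexer.gen: a read changed (index.txt -3->0; export.gen -40->-7) — executes, giving -7.
  meta.gen: a read changed (build.gen -40->-7) — executes, giving 7.
  beta.gen: a read changed (meta.gen 40->7; export.gen -40->-7) — executes, giving -7.
  south.gen: a read changed (meta.gen 40->7; lexer.gen -40->-7) — executes, giving -7.
  parser.gen: a read changed (south.gen -40->-7; east.gen -36->0) — executes, giving -7.
  alpha.gen: a read changed (parser.gen -40->-7) — executes, giving -7.
  utils.gen: a read changed (alpha.gen -40->-7; beta.gen -40->-7) — executes, giving -7.
  merge.gen: a read changed (utils.gen -40->-7; east.gen -36->0) — executes, giving -7.
  driver.gen: a read changed (alpha.gen -40->-7; merge.gen -4->-7) — executes, giving -7.

Demanding driver.gen again yields -7.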